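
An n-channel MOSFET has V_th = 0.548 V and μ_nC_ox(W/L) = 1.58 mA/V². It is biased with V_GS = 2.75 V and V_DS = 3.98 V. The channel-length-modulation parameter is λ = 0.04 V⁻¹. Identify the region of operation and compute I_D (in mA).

V_ov = V_GS − V_th = 2.75 − 0.548 = 2.2 V.
Since V_DS = 3.98 V ≥ V_ov = 2.2 V, the device is in saturation.
I_D = ½ k_n V_ov² (1 + λ V_DS) = 0.5 × 1.58 × 2.2² × (1 + 0.04 × 3.98) = 4.44 mA.

Saturation; I_D = 4.44 mA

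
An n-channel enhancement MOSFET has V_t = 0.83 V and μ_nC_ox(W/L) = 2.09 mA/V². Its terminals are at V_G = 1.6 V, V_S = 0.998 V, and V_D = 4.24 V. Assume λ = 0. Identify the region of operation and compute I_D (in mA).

Cutoff; I_D = 0 mA

V_GS = V_G − V_S = 1.6 − 0.998 = 0.602 V; V_DS = V_D − V_S = 4.24 − 0.998 = 3.24 V.
V_GS = 0.602 V < V_t = 0.83 V, so the transistor is in cutoff.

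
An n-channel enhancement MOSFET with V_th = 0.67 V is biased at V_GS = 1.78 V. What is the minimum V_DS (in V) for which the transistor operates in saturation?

The boundary between triode and saturation is V_DS = V_GS − V_th = V_ov.
V_ov = 1.78 − 0.67 = 1.11 V.

V_DS,sat = 1.11 V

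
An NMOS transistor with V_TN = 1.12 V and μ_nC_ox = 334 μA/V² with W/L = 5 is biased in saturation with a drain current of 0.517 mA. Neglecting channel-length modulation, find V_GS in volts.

k_n = μ_nC_ox · (W/L) = 1.67 mA/V².
In saturation I_D = ½ k_n (V_GS − V_TN)², so V_GS − V_TN = √(2 I_D / k_n) = √(2 × 0.517 / 1.67) = 0.787 V.
V_GS = 1.12 + 0.787 = 1.91 V.

V_GS = 1.91 V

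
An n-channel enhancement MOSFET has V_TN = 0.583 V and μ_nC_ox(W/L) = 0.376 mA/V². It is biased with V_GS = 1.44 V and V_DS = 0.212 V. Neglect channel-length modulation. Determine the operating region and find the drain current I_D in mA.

Triode; I_D = 0.0599 mA

V_ov = V_GS − V_TN = 1.44 − 0.583 = 0.857 V.
Since V_DS = 0.212 V < V_ov = 0.857 V, the device is in the triode region.
I_D = k_n [V_ov · V_DS − ½ V_DS²] = 0.376 × [0.857 × 0.212 − 0.5 × 0.212²] = 0.0599 mA.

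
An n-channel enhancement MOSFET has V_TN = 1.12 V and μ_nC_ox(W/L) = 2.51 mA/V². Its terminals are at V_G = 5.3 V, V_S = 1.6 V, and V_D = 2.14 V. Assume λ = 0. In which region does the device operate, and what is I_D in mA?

V_GS = V_G − V_S = 5.3 − 1.6 = 3.7 V; V_DS = V_D − V_S = 2.14 − 1.6 = 0.54 V.
V_ov = V_GS − V_TN = 3.7 − 1.12 = 2.58 V.
Since V_DS = 0.54 V < V_ov = 2.58 V, the device is in the triode region.
I_D = k_n [V_ov · V_DS − ½ V_DS²] = 2.51 × [2.58 × 0.54 − 0.5 × 0.54²] = 3.13 mA.

Triode; I_D = 3.13 mA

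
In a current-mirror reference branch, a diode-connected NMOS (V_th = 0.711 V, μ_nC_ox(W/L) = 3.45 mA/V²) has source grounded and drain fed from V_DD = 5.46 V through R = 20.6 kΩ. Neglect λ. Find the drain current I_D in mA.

With gate tied to drain, V_GS = V_DS ≥ V_GS − V_th, so the device is in saturation.
KCL at the drain: ½ k_n (V_GS − V_th)² = (V_DD − V_GS)/R.
Let x = V_GS − 0.711. Then 35.5 x² + x − 4.749 = 0, giving x = 0.352 V (positive root), so V_GS = 1.06 V.
I_D = (V_DD − V_GS)/R = (5.46 − 1.06) / 20.6 = 0.213 mA.

I_D = 0.213 mA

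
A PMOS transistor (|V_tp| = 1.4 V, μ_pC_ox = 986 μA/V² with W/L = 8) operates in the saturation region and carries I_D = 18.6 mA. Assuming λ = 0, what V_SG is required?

k_p = μ_pC_ox · (W/L) = 7.888 mA/V².
In saturation I_D = ½ k_p (V_SG − |V_tp|)², so V_SG − |V_tp| = √(2 I_D / k_p) = √(2 × 18.6 / 7.888) = 2.17 V.
V_SG = 1.4 + 2.17 = 3.57 V.

V_SG = 3.57 V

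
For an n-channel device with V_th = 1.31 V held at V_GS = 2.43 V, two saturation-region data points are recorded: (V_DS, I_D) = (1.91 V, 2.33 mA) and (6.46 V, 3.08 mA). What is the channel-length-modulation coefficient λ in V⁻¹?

λ = 0.0818 V⁻¹

With V_GS fixed, I_D ∝ (1 + λ V_DS) in saturation, so I_D2/I_D1 = (1 + λ V_DS2)/(1 + λ V_DS1).
3.08/2.33 = 1.322 = (1 + 6.46 λ)/(1 + 1.91 λ).
Solving: λ (I_D1 V_DS2 − I_D2 V_DS1) = I_D2 − I_D1, so λ = (3.08 − 2.33) / (2.33 × 6.46 − 3.08 × 1.91) = 0.75 / 9.17 = 0.0818 V⁻¹.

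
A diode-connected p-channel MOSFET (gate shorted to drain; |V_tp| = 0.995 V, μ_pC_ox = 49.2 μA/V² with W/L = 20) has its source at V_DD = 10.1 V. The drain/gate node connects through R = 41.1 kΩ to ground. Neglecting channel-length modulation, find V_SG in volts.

With gate tied to drain, V_SG = V_SD ≥ V_SG − |V_tp|, so the device is in saturation.
k_p = μ_pC_ox · (W/L) = 0.984 mA/V².
KCL at the drain: ½ k_p (V_SG − |V_tp|)² = (V_DD − V_SG)/R.
Let x = V_SG − 0.995. Then 20.2 x² + x − 9.105 = 0, giving x = 0.647 V (positive root), so V_SG = 1.64 V.
I_D = (V_DD − V_SG)/R = (10.1 − 1.64) / 41.1 = 0.206 mA.

V_SG = 1.64 V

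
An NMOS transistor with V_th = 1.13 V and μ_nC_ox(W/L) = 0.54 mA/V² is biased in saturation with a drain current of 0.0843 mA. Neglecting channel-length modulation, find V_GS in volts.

In saturation I_D = ½ k_n (V_GS − V_th)², so V_GS − V_th = √(2 I_D / k_n) = √(2 × 0.0843 / 0.54) = 0.559 V.
V_GS = 1.13 + 0.559 = 1.69 V.

V_GS = 1.69 V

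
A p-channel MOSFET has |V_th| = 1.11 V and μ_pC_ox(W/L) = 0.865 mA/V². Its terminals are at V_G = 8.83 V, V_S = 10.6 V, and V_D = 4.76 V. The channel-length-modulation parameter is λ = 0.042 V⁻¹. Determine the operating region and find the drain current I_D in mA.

V_SG = V_S − V_G = 10.6 − 8.83 = 1.77 V; V_SD = V_S − V_D = 10.6 − 4.76 = 5.84 V.
V_ov = V_SG − |V_th| = 1.77 − 1.11 = 0.66 V.
Since V_SD = 5.84 V ≥ V_ov = 0.66 V, the device is in saturation.
I_D = ½ k_p V_ov² (1 + λ V_SD) = 0.5 × 0.865 × 0.66² × (1 + 0.042 × 5.84) = 0.235 mA.

Saturation; I_D = 0.235 mA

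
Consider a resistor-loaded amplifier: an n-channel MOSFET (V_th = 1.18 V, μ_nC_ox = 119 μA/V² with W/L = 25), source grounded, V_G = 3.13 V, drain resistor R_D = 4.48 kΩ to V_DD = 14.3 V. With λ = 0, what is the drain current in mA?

V_GS = V_G = 3.13 V, so V_ov = 3.13 − 1.18 = 1.95 V.
k_n = μ_nC_ox · (W/L) = 2.975 mA/V².
Assume saturation: I_D = ½ k_n V_ov² = 0.5 × 2.975 × 1.95² = 5.66 mA, giving V_DS = V_DD − I_D R_D = 14.3 − 5.66 × 4.48 = -11 V.
But -11 V < V_ov = 1.95 V, so the device is actually in triode.
In triode I_D = k_n[V_ov V_DS − ½ V_DS²] and I_D = (V_DD − V_DS)/R_D. Equating: 6.66 V_DS² − 26.99 V_DS + 14.3 = 0, giving V_DS = 0.627 V (the root below V_ov).
I_D = (14.3 − 0.627) / 4.48 = 3.05 mA.

I_D = 3.05 mA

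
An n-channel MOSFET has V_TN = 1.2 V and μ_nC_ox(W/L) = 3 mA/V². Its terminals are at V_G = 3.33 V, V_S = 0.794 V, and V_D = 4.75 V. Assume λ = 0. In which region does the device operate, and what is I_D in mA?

V_GS = V_G − V_S = 3.33 − 0.794 = 2.54 V; V_DS = V_D − V_S = 4.75 − 0.794 = 3.96 V.
V_ov = V_GS − V_TN = 2.54 − 1.2 = 1.34 V.
Since V_DS = 3.96 V ≥ V_ov = 1.34 V, the device is in saturation.
I_D = ½ k_n V_ov² = 0.5 × 3 × 1.34² = 2.68 mA.

Saturation; I_D = 2.68 mA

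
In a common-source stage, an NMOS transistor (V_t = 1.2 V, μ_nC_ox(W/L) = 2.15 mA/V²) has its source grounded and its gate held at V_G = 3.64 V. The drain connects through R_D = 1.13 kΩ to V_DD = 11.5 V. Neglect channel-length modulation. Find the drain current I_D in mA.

I_D = 6.40 mA

V_GS = V_G = 3.64 V, so V_ov = 3.64 − 1.2 = 2.44 V.
Assume saturation: I_D = ½ k_n V_ov² = 0.5 × 2.15 × 2.44² = 6.4 mA, giving V_DS = V_DD − I_D R_D = 11.5 − 6.4 × 1.13 = 4.27 V.
V_DS = 4.27 V ≥ V_ov = 2.44 V, confirming saturation.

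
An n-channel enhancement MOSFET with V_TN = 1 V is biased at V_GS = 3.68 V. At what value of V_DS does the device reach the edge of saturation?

The boundary between triode and saturation is V_DS = V_GS − V_TN = V_ov.
V_ov = 3.68 − 1 = 2.68 V.

V_DS,sat = 2.68 V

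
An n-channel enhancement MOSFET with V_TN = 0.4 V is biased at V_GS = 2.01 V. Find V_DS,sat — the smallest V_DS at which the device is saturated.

The boundary between triode and saturation is V_DS = V_GS − V_TN = V_ov.
V_ov = 2.01 − 0.4 = 1.61 V.

V_DS,sat = 1.61 V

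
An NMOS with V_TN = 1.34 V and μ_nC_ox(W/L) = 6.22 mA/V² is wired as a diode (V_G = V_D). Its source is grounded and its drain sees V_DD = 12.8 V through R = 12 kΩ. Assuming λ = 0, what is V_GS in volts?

With gate tied to drain, V_GS = V_DS ≥ V_GS − V_TN, so the device is in saturation.
KCL at the drain: ½ k_n (V_GS − V_TN)² = (V_DD − V_GS)/R.
Let x = V_GS − 1.34. Then 37.3 x² + x − 11.46 = 0, giving x = 0.541 V (positive root), so V_GS = 1.88 V.
I_D = (V_DD − V_GS)/R = (12.8 − 1.88) / 12 = 0.91 mA.

V_GS = 1.88 V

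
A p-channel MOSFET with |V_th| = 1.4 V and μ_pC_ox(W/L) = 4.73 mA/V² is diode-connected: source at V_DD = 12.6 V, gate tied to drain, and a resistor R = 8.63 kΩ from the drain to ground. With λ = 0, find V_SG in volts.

With gate tied to drain, V_SG = V_SD ≥ V_SG − |V_th|, so the device is in saturation.
KCL at the drain: ½ k_p (V_SG − |V_th|)² = (V_DD − V_SG)/R.
Let x = V_SG − 1.4. Then 20.4 x² + x − 11.2 = 0, giving x = 0.717 V (positive root), so V_SG = 2.12 V.
I_D = (V_DD − V_SG)/R = (12.6 − 2.12) / 8.63 = 1.21 mA.

V_SG = 2.12 V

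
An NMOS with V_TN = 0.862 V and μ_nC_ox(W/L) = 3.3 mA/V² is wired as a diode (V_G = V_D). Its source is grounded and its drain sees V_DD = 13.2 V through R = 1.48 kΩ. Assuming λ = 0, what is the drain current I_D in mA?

With gate tied to drain, V_GS = V_DS ≥ V_GS − V_TN, so the device is in saturation.
KCL at the drain: ½ k_n (V_GS − V_TN)² = (V_DD − V_GS)/R.
Let x = V_GS − 0.862. Then 2.44 x² + x − 12.34 = 0, giving x = 2.05 V (positive root), so V_GS = 2.91 V.
I_D = (V_DD − V_GS)/R = (13.2 − 2.91) / 1.48 = 6.95 mA.

I_D = 6.95 mA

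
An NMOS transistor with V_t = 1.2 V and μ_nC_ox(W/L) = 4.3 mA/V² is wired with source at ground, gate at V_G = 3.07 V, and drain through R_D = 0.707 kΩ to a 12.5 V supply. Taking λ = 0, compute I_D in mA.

V_GS = V_G = 3.07 V, so V_ov = 3.07 − 1.2 = 1.87 V.
Assume saturation: I_D = ½ k_n V_ov² = 0.5 × 4.3 × 1.87² = 7.52 mA, giving V_DS = V_DD − I_D R_D = 12.5 − 7.52 × 0.707 = 7.18 V.
V_DS = 7.18 V ≥ V_ov = 1.87 V, confirming saturation.

I_D = 7.52 mA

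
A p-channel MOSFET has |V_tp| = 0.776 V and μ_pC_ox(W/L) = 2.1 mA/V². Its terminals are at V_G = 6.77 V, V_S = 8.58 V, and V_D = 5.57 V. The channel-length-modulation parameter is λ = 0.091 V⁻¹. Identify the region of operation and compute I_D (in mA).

V_SG = V_S − V_G = 8.58 − 6.77 = 1.81 V; V_SD = V_S − V_D = 8.58 − 5.57 = 3.01 V.
V_ov = V_SG − |V_tp| = 1.81 − 0.776 = 1.03 V.
Since V_SD = 3.01 V ≥ V_ov = 1.03 V, the device is in saturation.
I_D = ½ k_p V_ov² (1 + λ V_SD) = 0.5 × 2.1 × 1.03² × (1 + 0.091 × 3.01) = 1.43 mA.

Saturation; I_D = 1.43 mA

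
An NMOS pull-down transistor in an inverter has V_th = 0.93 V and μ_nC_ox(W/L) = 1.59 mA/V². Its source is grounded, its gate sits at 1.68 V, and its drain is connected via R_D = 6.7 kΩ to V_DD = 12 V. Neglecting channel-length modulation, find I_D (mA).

V_GS = V_G = 1.68 V, so V_ov = 1.68 − 0.93 = 0.75 V.
Assume saturation: I_D = ½ k_n V_ov² = 0.5 × 1.59 × 0.75² = 0.447 mA, giving V_DS = V_DD − I_D R_D = 12 − 0.447 × 6.7 = 9 V.
V_DS = 9 V ≥ V_ov = 0.75 V, confirming saturation.

I_D = 0.447 mA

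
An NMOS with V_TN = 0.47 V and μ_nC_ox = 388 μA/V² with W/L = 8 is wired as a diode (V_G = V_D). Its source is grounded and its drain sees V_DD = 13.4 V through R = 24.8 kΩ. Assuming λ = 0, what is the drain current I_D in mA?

I_D = 0.499 mA

With gate tied to drain, V_GS = V_DS ≥ V_GS − V_TN, so the device is in saturation.
k_n = μ_nC_ox · (W/L) = 3.104 mA/V².
KCL at the drain: ½ k_n (V_GS − V_TN)² = (V_DD − V_GS)/R.
Let x = V_GS − 0.47. Then 38.5 x² + x − 12.93 = 0, giving x = 0.567 V (positive root), so V_GS = 1.04 V.
I_D = (V_DD − V_GS)/R = (13.4 − 1.04) / 24.8 = 0.499 mA.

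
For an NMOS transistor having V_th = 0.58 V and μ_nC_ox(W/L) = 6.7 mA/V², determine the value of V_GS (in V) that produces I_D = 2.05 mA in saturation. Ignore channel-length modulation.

In saturation I_D = ½ k_n (V_GS − V_th)², so V_GS − V_th = √(2 I_D / k_n) = √(2 × 2.05 / 6.7) = 0.782 V.
V_GS = 0.58 + 0.782 = 1.36 V.

V_GS = 1.36 V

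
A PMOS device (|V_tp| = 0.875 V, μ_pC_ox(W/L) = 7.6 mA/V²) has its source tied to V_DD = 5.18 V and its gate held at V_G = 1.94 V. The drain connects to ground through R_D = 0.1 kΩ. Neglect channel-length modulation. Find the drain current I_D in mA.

I_D = 21.3 mA

V_SG = V_DD − V_G = 5.18 − 1.94 = 3.24 V, so V_ov = 3.24 − 0.875 = 2.36 V.
Assume saturation: I_D = ½ k_p V_ov² = 0.5 × 7.6 × 2.36² = 21.3 mA, giving V_SD = V_DD − I_D R_D = 5.18 − 21.3 × 0.1 = 3.05 V.
V_SD = 3.05 V ≥ V_ov = 2.36 V, confirming saturation.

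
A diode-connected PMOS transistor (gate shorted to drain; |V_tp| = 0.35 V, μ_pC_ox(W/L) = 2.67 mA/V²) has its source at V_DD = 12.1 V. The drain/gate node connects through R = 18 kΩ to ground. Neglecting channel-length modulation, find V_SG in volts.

V_SG = 1.03 V

With gate tied to drain, V_SG = V_SD ≥ V_SG − |V_tp|, so the device is in saturation.
KCL at the drain: ½ k_p (V_SG − |V_tp|)² = (V_DD − V_SG)/R.
Let x = V_SG − 0.35. Then 24 x² + x − 11.75 = 0, giving x = 0.679 V (positive root), so V_SG = 1.03 V.
I_D = (V_DD − V_SG)/R = (12.1 − 1.03) / 18 = 0.615 mA.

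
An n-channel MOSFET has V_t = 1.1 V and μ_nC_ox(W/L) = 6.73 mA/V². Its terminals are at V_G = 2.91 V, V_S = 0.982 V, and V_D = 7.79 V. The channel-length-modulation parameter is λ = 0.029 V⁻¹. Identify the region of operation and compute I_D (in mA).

Saturation; I_D = 2.76 mA

V_GS = V_G − V_S = 2.91 − 0.982 = 1.93 V; V_DS = V_D − V_S = 7.79 − 0.982 = 6.81 V.
V_ov = V_GS − V_t = 1.93 − 1.1 = 0.828 V.
Since V_DS = 6.81 V ≥ V_ov = 0.828 V, the device is in saturation.
I_D = ½ k_n V_ov² (1 + λ V_DS) = 0.5 × 6.73 × 0.828² × (1 + 0.029 × 6.81) = 2.76 mA.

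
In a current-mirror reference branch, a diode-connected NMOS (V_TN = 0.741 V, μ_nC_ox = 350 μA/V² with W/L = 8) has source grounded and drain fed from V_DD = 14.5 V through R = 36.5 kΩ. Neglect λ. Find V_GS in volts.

With gate tied to drain, V_GS = V_DS ≥ V_GS − V_TN, so the device is in saturation.
k_n = μ_nC_ox · (W/L) = 2.8 mA/V².
KCL at the drain: ½ k_n (V_GS − V_TN)² = (V_DD − V_GS)/R.
Let x = V_GS − 0.741. Then 51.1 x² + x − 13.76 = 0, giving x = 0.509 V (positive root), so V_GS = 1.25 V.
I_D = (V_DD − V_GS)/R = (14.5 − 1.25) / 36.5 = 0.363 mA.

V_GS = 1.25 V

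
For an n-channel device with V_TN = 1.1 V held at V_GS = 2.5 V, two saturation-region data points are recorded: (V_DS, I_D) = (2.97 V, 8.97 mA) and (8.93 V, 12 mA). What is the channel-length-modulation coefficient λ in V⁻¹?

λ = 0.0681 V⁻¹

With V_GS fixed, I_D ∝ (1 + λ V_DS) in saturation, so I_D2/I_D1 = (1 + λ V_DS2)/(1 + λ V_DS1).
12/8.97 = 1.338 = (1 + 8.93 λ)/(1 + 2.97 λ).
Solving: λ (I_D1 V_DS2 − I_D2 V_DS1) = I_D2 − I_D1, so λ = (12 − 8.97) / (8.97 × 8.93 − 12 × 2.97) = 3.03 / 44.5 = 0.0681 V⁻¹.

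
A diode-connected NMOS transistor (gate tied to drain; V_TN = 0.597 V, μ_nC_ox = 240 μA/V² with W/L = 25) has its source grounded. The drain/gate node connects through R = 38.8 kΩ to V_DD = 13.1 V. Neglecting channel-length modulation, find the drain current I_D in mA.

With gate tied to drain, V_GS = V_DS ≥ V_GS − V_TN, so the device is in saturation.
k_n = μ_nC_ox · (W/L) = 6 mA/V².
KCL at the drain: ½ k_n (V_GS − V_TN)² = (V_DD − V_GS)/R.
Let x = V_GS − 0.597. Then 116 x² + x − 12.5 = 0, giving x = 0.323 V (positive root), so V_GS = 0.92 V.
I_D = (V_DD − V_GS)/R = (13.1 − 0.92) / 38.8 = 0.314 mA.

I_D = 0.314 mA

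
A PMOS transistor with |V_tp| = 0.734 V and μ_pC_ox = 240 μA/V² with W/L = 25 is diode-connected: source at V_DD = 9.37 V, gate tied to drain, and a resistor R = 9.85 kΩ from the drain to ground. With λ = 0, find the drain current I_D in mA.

With gate tied to drain, V_SG = V_SD ≥ V_SG − |V_tp|, so the device is in saturation.
k_p = μ_pC_ox · (W/L) = 6 mA/V².
KCL at the drain: ½ k_p (V_SG − |V_tp|)² = (V_DD − V_SG)/R.
Let x = V_SG − 0.734. Then 29.5 x² + x − 8.636 = 0, giving x = 0.524 V (positive root), so V_SG = 1.26 V.
I_D = (V_DD − V_SG)/R = (9.37 − 1.26) / 9.85 = 0.824 mA.

I_D = 0.824 mA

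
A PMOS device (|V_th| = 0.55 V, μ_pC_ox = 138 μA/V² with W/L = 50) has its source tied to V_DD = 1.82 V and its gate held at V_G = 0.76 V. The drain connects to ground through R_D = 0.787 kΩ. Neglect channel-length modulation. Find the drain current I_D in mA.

I_D = 0.897 mA

V_SG = V_DD − V_G = 1.82 − 0.76 = 1.06 V, so V_ov = 1.06 − 0.55 = 0.51 V.
k_p = μ_pC_ox · (W/L) = 6.9 mA/V².
Assume saturation: I_D = ½ k_p V_ov² = 0.5 × 6.9 × 0.51² = 0.897 mA, giving V_SD = V_DD − I_D R_D = 1.82 − 0.897 × 0.787 = 1.11 V.
V_SD = 1.11 V ≥ V_ov = 0.51 V, confirming saturation.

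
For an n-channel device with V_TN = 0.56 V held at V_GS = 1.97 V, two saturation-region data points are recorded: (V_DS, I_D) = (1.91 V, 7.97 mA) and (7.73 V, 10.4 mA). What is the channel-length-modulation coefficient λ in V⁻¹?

λ = 0.0582 V⁻¹

With V_GS fixed, I_D ∝ (1 + λ V_DS) in saturation, so I_D2/I_D1 = (1 + λ V_DS2)/(1 + λ V_DS1).
10.4/7.97 = 1.305 = (1 + 7.73 λ)/(1 + 1.91 λ).
Solving: λ (I_D1 V_DS2 − I_D2 V_DS1) = I_D2 − I_D1, so λ = (10.4 − 7.97) / (7.97 × 7.73 − 10.4 × 1.91) = 2.43 / 41.7 = 0.0582 V⁻¹.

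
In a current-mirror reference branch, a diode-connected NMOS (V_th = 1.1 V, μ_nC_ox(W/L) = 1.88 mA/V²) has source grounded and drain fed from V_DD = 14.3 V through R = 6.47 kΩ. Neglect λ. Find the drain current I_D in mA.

I_D = 1.82 mA

With gate tied to drain, V_GS = V_DS ≥ V_GS − V_th, so the device is in saturation.
KCL at the drain: ½ k_n (V_GS − V_th)² = (V_DD − V_GS)/R.
Let x = V_GS − 1.1. Then 6.08 x² + x − 13.2 = 0, giving x = 1.39 V (positive root), so V_GS = 2.49 V.
I_D = (V_DD − V_GS)/R = (14.3 − 2.49) / 6.47 = 1.82 mA.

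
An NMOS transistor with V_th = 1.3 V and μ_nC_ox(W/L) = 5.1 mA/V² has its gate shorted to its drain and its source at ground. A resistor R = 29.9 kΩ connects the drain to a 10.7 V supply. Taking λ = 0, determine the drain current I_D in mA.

I_D = 0.303 mA

With gate tied to drain, V_GS = V_DS ≥ V_GS − V_th, so the device is in saturation.
KCL at the drain: ½ k_n (V_GS − V_th)² = (V_DD − V_GS)/R.
Let x = V_GS − 1.3. Then 76.2 x² + x − 9.4 = 0, giving x = 0.345 V (positive root), so V_GS = 1.64 V.
I_D = (V_DD − V_GS)/R = (10.7 − 1.64) / 29.9 = 0.303 mA.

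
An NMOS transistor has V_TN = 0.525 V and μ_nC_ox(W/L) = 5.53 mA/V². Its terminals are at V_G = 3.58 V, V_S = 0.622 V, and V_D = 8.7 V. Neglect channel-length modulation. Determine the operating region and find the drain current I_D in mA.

V_GS = V_G − V_S = 3.58 − 0.622 = 2.96 V; V_DS = V_D − V_S = 8.7 − 0.622 = 8.08 V.
V_ov = V_GS − V_TN = 2.96 − 0.525 = 2.43 V.
Since V_DS = 8.08 V ≥ V_ov = 2.43 V, the device is in saturation.
I_D = ½ k_n V_ov² = 0.5 × 5.53 × 2.43² = 16.4 mA.

Saturation; I_D = 16.4 mA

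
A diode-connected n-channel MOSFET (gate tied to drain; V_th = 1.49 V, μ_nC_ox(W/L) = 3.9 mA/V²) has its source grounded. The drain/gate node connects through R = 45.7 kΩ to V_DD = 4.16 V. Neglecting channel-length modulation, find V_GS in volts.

With gate tied to drain, V_GS = V_DS ≥ V_GS − V_th, so the device is in saturation.
KCL at the drain: ½ k_n (V_GS − V_th)² = (V_DD − V_GS)/R.
Let x = V_GS − 1.49. Then 89.1 x² + x − 2.67 = 0, giving x = 0.168 V (positive root), so V_GS = 1.66 V.
I_D = (V_DD − V_GS)/R = (4.16 − 1.66) / 45.7 = 0.0548 mA.

V_GS = 1.66 V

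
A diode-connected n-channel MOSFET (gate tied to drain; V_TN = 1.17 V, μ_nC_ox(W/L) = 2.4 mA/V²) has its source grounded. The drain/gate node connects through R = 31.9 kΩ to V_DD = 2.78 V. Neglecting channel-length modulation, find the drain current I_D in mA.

With gate tied to drain, V_GS = V_DS ≥ V_GS − V_TN, so the device is in saturation.
KCL at the drain: ½ k_n (V_GS − V_TN)² = (V_DD − V_GS)/R.
Let x = V_GS − 1.17. Then 38.3 x² + x − 1.61 = 0, giving x = 0.192 V (positive root), so V_GS = 1.36 V.
I_D = (V_DD − V_GS)/R = (2.78 − 1.36) / 31.9 = 0.0444 mA.

I_D = 0.0444 mA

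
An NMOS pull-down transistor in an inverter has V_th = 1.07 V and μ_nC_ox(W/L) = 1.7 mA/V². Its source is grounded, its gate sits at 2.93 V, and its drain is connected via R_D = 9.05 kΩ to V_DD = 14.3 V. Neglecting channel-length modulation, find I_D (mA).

I_D = 1.52 mA

V_GS = V_G = 2.93 V, so V_ov = 2.93 − 1.07 = 1.86 V.
Assume saturation: I_D = ½ k_n V_ov² = 0.5 × 1.7 × 1.86² = 2.94 mA, giving V_DS = V_DD − I_D R_D = 14.3 − 2.94 × 9.05 = -12.3 V.
But -12.3 V < V_ov = 1.86 V, so the device is actually in triode.
In triode I_D = k_n[V_ov V_DS − ½ V_DS²] and I_D = (V_DD − V_DS)/R_D. Equating: 7.69 V_DS² − 29.62 V_DS + 14.3 = 0, giving V_DS = 0.566 V (the root below V_ov).
I_D = (14.3 − 0.566) / 9.05 = 1.52 mA.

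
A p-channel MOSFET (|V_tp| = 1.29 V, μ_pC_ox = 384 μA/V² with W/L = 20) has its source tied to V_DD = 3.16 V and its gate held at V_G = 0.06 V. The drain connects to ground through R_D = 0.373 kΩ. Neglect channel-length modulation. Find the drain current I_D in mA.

I_D = 6.88 mA

V_SG = V_DD − V_G = 3.16 − 0.06 = 3.1 V, so V_ov = 3.1 − 1.29 = 1.81 V.
k_p = μ_pC_ox · (W/L) = 7.68 mA/V².
Assume saturation: I_D = ½ k_p V_ov² = 0.5 × 7.68 × 1.81² = 12.6 mA, giving V_SD = V_DD − I_D R_D = 3.16 − 12.6 × 0.373 = -1.53 V.
But -1.53 V < V_ov = 1.81 V, so the device is actually in triode.
In triode I_D = k_p[V_ov V_SD − ½ V_SD²] and I_D = (V_DD − V_SD)/R_D. Equating: 1.43 V_SD² − 6.185 V_SD + 3.16 = 0, giving V_SD = 0.592 V (the root below V_ov).
I_D = (3.16 − 0.592) / 0.373 = 6.88 mA.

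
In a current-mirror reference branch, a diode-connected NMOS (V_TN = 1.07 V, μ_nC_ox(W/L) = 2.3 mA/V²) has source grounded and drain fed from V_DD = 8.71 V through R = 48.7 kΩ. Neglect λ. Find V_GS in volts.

V_GS = 1.43 V

With gate tied to drain, V_GS = V_DS ≥ V_GS − V_TN, so the device is in saturation.
KCL at the drain: ½ k_n (V_GS − V_TN)² = (V_DD − V_GS)/R.
Let x = V_GS − 1.07. Then 56 x² + x − 7.64 = 0, giving x = 0.361 V (positive root), so V_GS = 1.43 V.
I_D = (V_DD − V_GS)/R = (8.71 − 1.43) / 48.7 = 0.149 mA.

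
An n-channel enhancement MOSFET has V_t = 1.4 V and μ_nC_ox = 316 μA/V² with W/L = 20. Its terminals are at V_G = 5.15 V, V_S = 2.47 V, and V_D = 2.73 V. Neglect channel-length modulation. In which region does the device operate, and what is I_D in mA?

V_GS = V_G − V_S = 5.15 − 2.47 = 2.68 V; V_DS = V_D − V_S = 2.73 − 2.47 = 0.26 V.
k_n = μ_nC_ox · (W/L) = 6.32 mA/V².
V_ov = V_GS − V_t = 2.68 − 1.4 = 1.28 V.
Since V_DS = 0.26 V < V_ov = 1.28 V, the device is in the triode region.
I_D = k_n [V_ov · V_DS − ½ V_DS²] = 6.32 × [1.28 × 0.26 − 0.5 × 0.26²] = 1.89 mA.

Triode; I_D = 1.89 mA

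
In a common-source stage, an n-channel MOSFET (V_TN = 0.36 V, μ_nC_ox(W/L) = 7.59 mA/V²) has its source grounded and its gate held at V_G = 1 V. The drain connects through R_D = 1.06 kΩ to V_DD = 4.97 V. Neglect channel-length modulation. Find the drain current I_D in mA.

V_GS = V_G = 1 V, so V_ov = 1 − 0.36 = 0.64 V.
Assume saturation: I_D = ½ k_n V_ov² = 0.5 × 7.59 × 0.64² = 1.55 mA, giving V_DS = V_DD − I_D R_D = 4.97 − 1.55 × 1.06 = 3.32 V.
V_DS = 3.32 V ≥ V_ov = 0.64 V, confirming saturation.

I_D = 1.55 mA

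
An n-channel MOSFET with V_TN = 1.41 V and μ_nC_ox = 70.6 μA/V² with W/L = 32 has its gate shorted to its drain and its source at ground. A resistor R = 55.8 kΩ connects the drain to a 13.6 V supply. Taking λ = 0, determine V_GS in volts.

With gate tied to drain, V_GS = V_DS ≥ V_GS − V_TN, so the device is in saturation.
k_n = μ_nC_ox · (W/L) = 2.259 mA/V².
KCL at the drain: ½ k_n (V_GS − V_TN)² = (V_DD − V_GS)/R.
Let x = V_GS − 1.41. Then 63 x² + x − 12.19 = 0, giving x = 0.432 V (positive root), so V_GS = 1.84 V.
I_D = (V_DD − V_GS)/R = (13.6 − 1.84) / 55.8 = 0.211 mA.

V_GS = 1.84 V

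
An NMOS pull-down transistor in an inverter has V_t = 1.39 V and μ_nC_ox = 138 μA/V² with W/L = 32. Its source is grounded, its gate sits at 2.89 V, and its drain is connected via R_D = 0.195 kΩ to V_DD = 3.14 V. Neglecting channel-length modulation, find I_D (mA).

I_D = 4.97 mA

V_GS = V_G = 2.89 V, so V_ov = 2.89 − 1.39 = 1.5 V.
k_n = μ_nC_ox · (W/L) = 4.416 mA/V².
Assume saturation: I_D = ½ k_n V_ov² = 0.5 × 4.416 × 1.5² = 4.97 mA, giving V_DS = V_DD − I_D R_D = 3.14 − 4.97 × 0.195 = 2.17 V.
V_DS = 2.17 V ≥ V_ov = 1.5 V, confirming saturation.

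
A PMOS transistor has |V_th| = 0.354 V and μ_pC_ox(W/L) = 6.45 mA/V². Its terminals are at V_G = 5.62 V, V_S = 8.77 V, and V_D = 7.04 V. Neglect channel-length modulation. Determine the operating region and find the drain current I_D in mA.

V_SG = V_S − V_G = 8.77 − 5.62 = 3.15 V; V_SD = V_S − V_D = 8.77 − 7.04 = 1.73 V.
V_ov = V_SG − |V_th| = 3.15 − 0.354 = 2.8 V.
Since V_SD = 1.73 V < V_ov = 2.8 V, the device is in the triode region.
I_D = k_p [V_ov · V_SD − ½ V_SD²] = 6.45 × [2.8 × 1.73 − 0.5 × 1.73²] = 21.5 mA.

Triode; I_D = 21.5 mA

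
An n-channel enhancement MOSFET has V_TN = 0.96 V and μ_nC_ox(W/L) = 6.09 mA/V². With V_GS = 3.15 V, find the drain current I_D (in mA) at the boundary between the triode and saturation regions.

At the boundary V_DS = V_ov = V_GS − V_TN = 3.15 − 0.96 = 2.19 V.
I_D = ½ k_n V_ov² = 0.5 × 6.09 × 2.19² = 14.6 mA.

I_D = 14.6 mA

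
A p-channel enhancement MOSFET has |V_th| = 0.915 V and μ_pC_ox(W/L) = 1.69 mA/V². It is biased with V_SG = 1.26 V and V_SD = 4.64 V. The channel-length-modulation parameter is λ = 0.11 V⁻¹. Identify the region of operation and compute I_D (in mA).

Saturation; I_D = 0.152 mA

V_ov = V_SG − |V_th| = 1.26 − 0.915 = 0.345 V.
Since V_SD = 4.64 V ≥ V_ov = 0.345 V, the device is in saturation.
I_D = ½ k_p V_ov² (1 + λ V_SD) = 0.5 × 1.69 × 0.345² × (1 + 0.11 × 4.64) = 0.152 mA.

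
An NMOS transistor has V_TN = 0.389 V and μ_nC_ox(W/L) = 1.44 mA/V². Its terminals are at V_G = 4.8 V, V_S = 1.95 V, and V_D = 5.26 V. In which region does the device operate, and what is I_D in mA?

V_GS = V_G − V_S = 4.8 − 1.95 = 2.85 V; V_DS = V_D − V_S = 5.26 − 1.95 = 3.31 V.
V_ov = V_GS − V_TN = 2.85 − 0.389 = 2.46 V.
Since V_DS = 3.31 V ≥ V_ov = 2.46 V, the device is in saturation.
I_D = ½ k_n V_ov² = 0.5 × 1.44 × 2.46² = 4.36 mA.

Saturation; I_D = 4.36 mA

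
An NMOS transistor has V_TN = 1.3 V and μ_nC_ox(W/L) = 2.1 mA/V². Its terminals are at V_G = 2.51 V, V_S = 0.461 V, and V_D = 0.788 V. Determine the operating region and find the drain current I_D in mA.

V_GS = V_G − V_S = 2.51 − 0.461 = 2.05 V; V_DS = V_D − V_S = 0.788 − 0.461 = 0.327 V.
V_ov = V_GS − V_TN = 2.05 − 1.3 = 0.749 V.
Since V_DS = 0.327 V < V_ov = 0.749 V, the device is in the triode region.
I_D = k_n [V_ov · V_DS − ½ V_DS²] = 2.1 × [0.749 × 0.327 − 0.5 × 0.327²] = 0.402 mA.

Triode; I_D = 0.402 mA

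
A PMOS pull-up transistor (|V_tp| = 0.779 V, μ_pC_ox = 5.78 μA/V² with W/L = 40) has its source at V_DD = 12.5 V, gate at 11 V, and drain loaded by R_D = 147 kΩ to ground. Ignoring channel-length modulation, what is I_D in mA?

I_D = 0.0601 mA

V_SG = V_DD − V_G = 12.5 − 11 = 1.5 V, so V_ov = 1.5 − 0.779 = 0.721 V.
k_p = μ_pC_ox · (W/L) = 0.2312 mA/V².
Assume saturation: I_D = ½ k_p V_ov² = 0.5 × 0.2312 × 0.721² = 0.0601 mA, giving V_SD = V_DD − I_D R_D = 12.5 − 0.0601 × 147 = 3.67 V.
V_SD = 3.67 V ≥ V_ov = 0.721 V, confirming saturation.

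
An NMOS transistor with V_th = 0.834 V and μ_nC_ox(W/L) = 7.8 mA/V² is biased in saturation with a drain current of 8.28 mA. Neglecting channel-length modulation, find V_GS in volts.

V_GS = 2.29 V

In saturation I_D = ½ k_n (V_GS − V_th)², so V_GS − V_th = √(2 I_D / k_n) = √(2 × 8.28 / 7.8) = 1.46 V.
V_GS = 0.834 + 1.46 = 2.29 V.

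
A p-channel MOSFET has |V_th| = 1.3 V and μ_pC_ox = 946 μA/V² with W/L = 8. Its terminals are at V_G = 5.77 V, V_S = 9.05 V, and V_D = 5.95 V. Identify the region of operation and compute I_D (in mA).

V_SG = V_S − V_G = 9.05 − 5.77 = 3.28 V; V_SD = V_S − V_D = 9.05 − 5.95 = 3.1 V.
k_p = μ_pC_ox · (W/L) = 7.568 mA/V².
V_ov = V_SG − |V_th| = 3.28 − 1.3 = 1.98 V.
Since V_SD = 3.1 V ≥ V_ov = 1.98 V, the device is in saturation.
I_D = ½ k_p V_ov² = 0.5 × 7.568 × 1.98² = 14.8 mA.

Saturation; I_D = 14.8 mA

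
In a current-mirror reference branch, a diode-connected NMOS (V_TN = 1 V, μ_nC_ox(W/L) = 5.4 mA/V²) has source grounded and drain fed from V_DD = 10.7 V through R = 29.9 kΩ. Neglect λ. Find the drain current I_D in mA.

With gate tied to drain, V_GS = V_DS ≥ V_GS − V_TN, so the device is in saturation.
KCL at the drain: ½ k_n (V_GS − V_TN)² = (V_DD − V_GS)/R.
Let x = V_GS − 1. Then 80.7 x² + x − 9.7 = 0, giving x = 0.34 V (positive root), so V_GS = 1.34 V.
I_D = (V_DD − V_GS)/R = (10.7 − 1.34) / 29.9 = 0.313 mA.

I_D = 0.313 mA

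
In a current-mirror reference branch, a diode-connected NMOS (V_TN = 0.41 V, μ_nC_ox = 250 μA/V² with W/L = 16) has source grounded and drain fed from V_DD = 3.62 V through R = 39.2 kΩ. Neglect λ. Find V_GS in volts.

V_GS = 0.606 V

With gate tied to drain, V_GS = V_DS ≥ V_GS − V_TN, so the device is in saturation.
k_n = μ_nC_ox · (W/L) = 4 mA/V².
KCL at the drain: ½ k_n (V_GS − V_TN)² = (V_DD − V_GS)/R.
Let x = V_GS − 0.41. Then 78.4 x² + x − 3.21 = 0, giving x = 0.196 V (positive root), so V_GS = 0.606 V.
I_D = (V_DD − V_GS)/R = (3.62 − 0.606) / 39.2 = 0.0769 mA.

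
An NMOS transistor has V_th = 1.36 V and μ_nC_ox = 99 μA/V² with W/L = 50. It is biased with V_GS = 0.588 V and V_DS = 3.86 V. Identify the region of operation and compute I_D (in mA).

Cutoff; I_D = 0 mA

V_GS = 0.588 V < V_th = 1.36 V, so the transistor is in cutoff.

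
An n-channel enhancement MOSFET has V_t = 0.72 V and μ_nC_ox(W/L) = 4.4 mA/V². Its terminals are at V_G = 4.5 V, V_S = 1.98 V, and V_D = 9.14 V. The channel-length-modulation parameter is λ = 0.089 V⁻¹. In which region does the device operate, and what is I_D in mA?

V_GS = V_G − V_S = 4.5 − 1.98 = 2.52 V; V_DS = V_D − V_S = 9.14 − 1.98 = 7.16 V.
V_ov = V_GS − V_t = 2.52 − 0.72 = 1.8 V.
Since V_DS = 7.16 V ≥ V_ov = 1.8 V, the device is in saturation.
I_D = ½ k_n V_ov² (1 + λ V_DS) = 0.5 × 4.4 × 1.8² × (1 + 0.089 × 7.16) = 11.7 mA.

Saturation; I_D = 11.7 mA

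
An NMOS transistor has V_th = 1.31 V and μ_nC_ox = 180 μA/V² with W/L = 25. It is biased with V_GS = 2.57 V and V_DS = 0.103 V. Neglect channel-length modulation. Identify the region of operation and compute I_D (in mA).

Triode; I_D = 0.560 mA

k_n = μ_nC_ox · (W/L) = 4.5 mA/V².
V_ov = V_GS − V_th = 2.57 − 1.31 = 1.26 V.
Since V_DS = 0.103 V < V_ov = 1.26 V, the device is in the triode region.
I_D = k_n [V_ov · V_DS − ½ V_DS²] = 4.5 × [1.26 × 0.103 − 0.5 × 0.103²] = 0.56 mA.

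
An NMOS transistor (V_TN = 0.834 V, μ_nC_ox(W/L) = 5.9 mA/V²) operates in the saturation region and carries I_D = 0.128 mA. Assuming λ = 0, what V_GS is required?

V_GS = 1.04 V

In saturation I_D = ½ k_n (V_GS − V_TN)², so V_GS − V_TN = √(2 I_D / k_n) = √(2 × 0.128 / 5.9) = 0.208 V.
V_GS = 0.834 + 0.208 = 1.04 V.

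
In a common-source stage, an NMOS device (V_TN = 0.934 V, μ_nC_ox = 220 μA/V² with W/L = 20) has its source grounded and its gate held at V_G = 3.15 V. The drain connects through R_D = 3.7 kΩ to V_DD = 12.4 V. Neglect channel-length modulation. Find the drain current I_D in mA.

V_GS = V_G = 3.15 V, so V_ov = 3.15 − 0.934 = 2.22 V.
k_n = μ_nC_ox · (W/L) = 4.4 mA/V².
Assume saturation: I_D = ½ k_n V_ov² = 0.5 × 4.4 × 2.22² = 10.8 mA, giving V_DS = V_DD − I_D R_D = 12.4 − 10.8 × 3.7 = -27.6 V.
But -27.6 V < V_ov = 2.22 V, so the device is actually in triode.
In triode I_D = k_n[V_ov V_DS − ½ V_DS²] and I_D = (V_DD − V_DS)/R_D. Equating: 8.14 V_DS² − 37.08 V_DS + 12.4 = 0, giving V_DS = 0.363 V (the root below V_ov).
I_D = (12.4 − 0.363) / 3.7 = 3.25 mA.

I_D = 3.25 mA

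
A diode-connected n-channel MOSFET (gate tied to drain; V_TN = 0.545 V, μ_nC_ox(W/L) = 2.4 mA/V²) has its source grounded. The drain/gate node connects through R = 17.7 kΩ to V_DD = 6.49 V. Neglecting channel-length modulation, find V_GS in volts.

With gate tied to drain, V_GS = V_DS ≥ V_GS − V_TN, so the device is in saturation.
KCL at the drain: ½ k_n (V_GS − V_TN)² = (V_DD − V_GS)/R.
Let x = V_GS − 0.545. Then 21.2 x² + x − 5.945 = 0, giving x = 0.506 V (positive root), so V_GS = 1.05 V.
I_D = (V_DD − V_GS)/R = (6.49 − 1.05) / 17.7 = 0.307 mA.

V_GS = 1.05 V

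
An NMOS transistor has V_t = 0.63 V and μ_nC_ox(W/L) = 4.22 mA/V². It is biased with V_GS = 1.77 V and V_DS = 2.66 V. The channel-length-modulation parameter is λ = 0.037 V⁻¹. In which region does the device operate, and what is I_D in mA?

V_ov = V_GS − V_t = 1.77 − 0.63 = 1.14 V.
Since V_DS = 2.66 V ≥ V_ov = 1.14 V, the device is in saturation.
I_D = ½ k_n V_ov² (1 + λ V_DS) = 0.5 × 4.22 × 1.14² × (1 + 0.037 × 2.66) = 3.01 mA.

Saturation; I_D = 3.01 mA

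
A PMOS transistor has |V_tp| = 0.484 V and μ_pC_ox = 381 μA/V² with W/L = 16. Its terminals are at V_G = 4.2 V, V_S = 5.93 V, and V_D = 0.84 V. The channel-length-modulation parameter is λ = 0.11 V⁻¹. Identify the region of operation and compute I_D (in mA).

V_SG = V_S − V_G = 5.93 − 4.2 = 1.73 V; V_SD = V_S − V_D = 5.93 − 0.84 = 5.09 V.
k_p = μ_pC_ox · (W/L) = 6.096 mA/V².
V_ov = V_SG − |V_tp| = 1.73 − 0.484 = 1.25 V.
Since V_SD = 5.09 V ≥ V_ov = 1.25 V, the device is in saturation.
I_D = ½ k_p V_ov² (1 + λ V_SD) = 0.5 × 6.096 × 1.25² × (1 + 0.11 × 5.09) = 7.38 mA.

Saturation; I_D = 7.38 mA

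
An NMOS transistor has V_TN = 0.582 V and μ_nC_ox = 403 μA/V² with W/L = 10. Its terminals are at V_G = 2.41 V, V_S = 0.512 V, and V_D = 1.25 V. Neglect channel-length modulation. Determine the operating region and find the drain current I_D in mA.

V_GS = V_G − V_S = 2.41 − 0.512 = 1.9 V; V_DS = V_D − V_S = 1.25 − 0.512 = 0.738 V.
k_n = μ_nC_ox · (W/L) = 4.03 mA/V².
V_ov = V_GS − V_TN = 1.9 − 0.582 = 1.32 V.
Since V_DS = 0.738 V < V_ov = 1.32 V, the device is in the triode region.
I_D = k_n [V_ov · V_DS − ½ V_DS²] = 4.03 × [1.32 × 0.738 − 0.5 × 0.738²] = 2.82 mA.

Triode; I_D = 2.82 mA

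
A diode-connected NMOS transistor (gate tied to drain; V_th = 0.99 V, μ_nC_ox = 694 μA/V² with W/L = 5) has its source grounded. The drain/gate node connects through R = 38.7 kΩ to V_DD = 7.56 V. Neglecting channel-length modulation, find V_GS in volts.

V_GS = 1.30 V

With gate tied to drain, V_GS = V_DS ≥ V_GS − V_th, so the device is in saturation.
k_n = μ_nC_ox · (W/L) = 3.47 mA/V².
KCL at the drain: ½ k_n (V_GS − V_th)² = (V_DD − V_GS)/R.
Let x = V_GS − 0.99. Then 67.1 x² + x − 6.57 = 0, giving x = 0.305 V (positive root), so V_GS = 1.3 V.
I_D = (V_DD − V_GS)/R = (7.56 − 1.3) / 38.7 = 0.162 mA.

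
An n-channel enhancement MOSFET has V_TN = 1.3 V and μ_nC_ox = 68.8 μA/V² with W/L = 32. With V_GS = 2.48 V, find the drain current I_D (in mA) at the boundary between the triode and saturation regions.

At the boundary V_DS = V_ov = V_GS − V_TN = 2.48 − 1.3 = 1.18 V.
k_n = μ_nC_ox · (W/L) = 2.202 mA/V².
I_D = ½ k_n V_ov² = 0.5 × 2.202 × 1.18² = 1.53 mA.

I_D = 1.53 mA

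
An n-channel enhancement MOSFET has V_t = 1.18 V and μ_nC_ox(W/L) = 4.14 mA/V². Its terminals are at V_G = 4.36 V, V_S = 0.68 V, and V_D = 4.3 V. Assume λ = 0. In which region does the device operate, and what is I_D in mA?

Saturation; I_D = 12.9 mA

V_GS = V_G − V_S = 4.36 − 0.68 = 3.68 V; V_DS = V_D − V_S = 4.3 − 0.68 = 3.62 V.
V_ov = V_GS − V_t = 3.68 − 1.18 = 2.5 V.
Since V_DS = 3.62 V ≥ V_ov = 2.5 V, the device is in saturation.
I_D = ½ k_n V_ov² = 0.5 × 4.14 × 2.5² = 12.9 mA.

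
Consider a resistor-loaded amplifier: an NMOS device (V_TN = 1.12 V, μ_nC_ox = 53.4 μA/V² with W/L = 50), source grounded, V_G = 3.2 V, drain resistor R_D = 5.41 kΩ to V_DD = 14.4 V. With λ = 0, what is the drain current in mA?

I_D = 2.56 mA

V_GS = V_G = 3.2 V, so V_ov = 3.2 − 1.12 = 2.08 V.
k_n = μ_nC_ox · (W/L) = 2.67 mA/V².
Assume saturation: I_D = ½ k_n V_ov² = 0.5 × 2.67 × 2.08² = 5.78 mA, giving V_DS = V_DD − I_D R_D = 14.4 − 5.78 × 5.41 = -16.8 V.
But -16.8 V < V_ov = 2.08 V, so the device is actually in triode.
In triode I_D = k_n[V_ov V_DS − ½ V_DS²] and I_D = (V_DD − V_DS)/R_D. Equating: 7.22 V_DS² − 31.04 V_DS + 14.4 = 0, giving V_DS = 0.529 V (the root below V_ov).
I_D = (14.4 − 0.529) / 5.41 = 2.56 mA.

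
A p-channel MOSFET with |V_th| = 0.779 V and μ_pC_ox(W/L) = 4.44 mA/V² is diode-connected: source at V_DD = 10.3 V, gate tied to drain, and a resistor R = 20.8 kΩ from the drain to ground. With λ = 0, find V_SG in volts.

With gate tied to drain, V_SG = V_SD ≥ V_SG − |V_th|, so the device is in saturation.
KCL at the drain: ½ k_p (V_SG − |V_th|)² = (V_DD − V_SG)/R.
Let x = V_SG − 0.779. Then 46.2 x² + x − 9.521 = 0, giving x = 0.443 V (positive root), so V_SG = 1.22 V.
I_D = (V_DD − V_SG)/R = (10.3 − 1.22) / 20.8 = 0.436 mA.

V_SG = 1.22 V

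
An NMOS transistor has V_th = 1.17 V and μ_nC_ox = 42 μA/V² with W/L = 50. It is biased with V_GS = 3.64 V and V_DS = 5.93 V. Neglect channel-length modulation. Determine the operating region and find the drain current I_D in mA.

k_n = μ_nC_ox · (W/L) = 2.1 mA/V².
V_ov = V_GS − V_th = 3.64 − 1.17 = 2.47 V.
Since V_DS = 5.93 V ≥ V_ov = 2.47 V, the device is in saturation.
I_D = ½ k_n V_ov² = 0.5 × 2.1 × 2.47² = 6.41 mA.

Saturation; I_D = 6.41 mA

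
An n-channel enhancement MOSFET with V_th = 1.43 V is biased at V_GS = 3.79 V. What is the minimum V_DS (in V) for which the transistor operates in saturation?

V_DS,sat = 2.36 V

The boundary between triode and saturation is V_DS = V_GS − V_th = V_ov.
V_ov = 3.79 − 1.43 = 2.36 V.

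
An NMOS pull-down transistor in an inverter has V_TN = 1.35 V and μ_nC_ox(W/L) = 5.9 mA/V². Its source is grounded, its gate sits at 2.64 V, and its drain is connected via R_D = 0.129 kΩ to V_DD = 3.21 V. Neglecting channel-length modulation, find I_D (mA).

V_GS = V_G = 2.64 V, so V_ov = 2.64 − 1.35 = 1.29 V.
Assume saturation: I_D = ½ k_n V_ov² = 0.5 × 5.9 × 1.29² = 4.91 mA, giving V_DS = V_DD − I_D R_D = 3.21 − 4.91 × 0.129 = 2.58 V.
V_DS = 2.58 V ≥ V_ov = 1.29 V, confirming saturation.

I_D = 4.91 mA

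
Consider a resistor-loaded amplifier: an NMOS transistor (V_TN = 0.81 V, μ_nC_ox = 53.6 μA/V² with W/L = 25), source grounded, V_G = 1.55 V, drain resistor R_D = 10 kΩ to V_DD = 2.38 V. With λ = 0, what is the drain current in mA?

I_D = 0.212 mA

V_GS = V_G = 1.55 V, so V_ov = 1.55 − 0.81 = 0.74 V.
k_n = μ_nC_ox · (W/L) = 1.34 mA/V².
Assume saturation: I_D = ½ k_n V_ov² = 0.5 × 1.34 × 0.74² = 0.367 mA, giving V_DS = V_DD − I_D R_D = 2.38 − 0.367 × 10 = -1.29 V.
But -1.29 V < V_ov = 0.74 V, so the device is actually in triode.
In triode I_D = k_n[V_ov V_DS − ½ V_DS²] and I_D = (V_DD − V_DS)/R_D. Equating: 6.7 V_DS² − 10.92 V_DS + 2.38 = 0, giving V_DS = 0.259 V (the root below V_ov).
I_D = (2.38 − 0.259) / 10 = 0.212 mA.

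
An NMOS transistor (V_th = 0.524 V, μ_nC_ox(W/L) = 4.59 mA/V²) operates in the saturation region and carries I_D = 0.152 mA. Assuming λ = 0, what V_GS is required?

In saturation I_D = ½ k_n (V_GS − V_th)², so V_GS − V_th = √(2 I_D / k_n) = √(2 × 0.152 / 4.59) = 0.257 V.
V_GS = 0.524 + 0.257 = 0.781 V.

V_GS = 0.781 V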